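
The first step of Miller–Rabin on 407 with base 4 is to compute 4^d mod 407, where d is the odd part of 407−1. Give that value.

407 − 1 = 406 = 2^1 · 203, so d = 203.
4^1 ≡ 4 (mod 407)
4^2 ≡ 4^2 = 16 ≡ 16 (mod 407)
4^4 ≡ 16^2 = 256 ≡ 256 (mod 407)
4^8 ≡ 256^2 = 65536 ≡ 9 (mod 407)
4^16 ≡ 9^2 = 81 ≡ 81 (mod 407)
4^32 ≡ 81^2 = 6561 ≡ 49 (mod 407)
4^64 ≡ 49^2 = 2401 ≡ 366 (mod 407)
4^128 ≡ 366^2 = 133956 ≡ 53 (mod 407)
203 = 128 + 64 + 8 + 2 + 1 in binary powers of 2.
So 4^203 ≡ 53 · 366 · 9 · 16 · 4 ≡ 284 (mod 407).
Squaring chain: 284; never reaches −1, so base 4 is a Miller–Rabin witness that 407 is composite.

284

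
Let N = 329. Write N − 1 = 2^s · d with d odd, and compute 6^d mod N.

244

329 − 1 = 328 = 2^3 · 41, so d = 41.
6^1 ≡ 6 (mod 329)
6^2 ≡ 6^2 = 36 ≡ 36 (mod 329)
6^4 ≡ 36^2 = 1296 ≡ 309 (mod 329)
6^8 ≡ 309^2 = 95481 ≡ 71 (mod 329)
6^16 ≡ 71^2 = 5041 ≡ 106 (mod 329)
6^32 ≡ 106^2 = 11236 ≡ 50 (mod 329)
41 = 32 + 8 + 1 in binary powers of 2.
So 6^41 ≡ 50 · 71 · 6 ≡ 244 (mod 329).
Squaring chain: 244 → 316 → 169; never reaches −1, so base 6 is a Miller–Rabin witness that 329 is composite.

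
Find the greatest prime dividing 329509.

97

329509 = 43 · 7663
7663 = 79 · 97
97 is prime.
So 329509 = 43 · 79 · 97; the largest prime factor is 97.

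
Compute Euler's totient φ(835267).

Factor: 835267 = 79 · 97 · 109.
φ(835267) = (79−1) · (97−1) · (109−1) = 78 · 96 · 108 = 808704.

808704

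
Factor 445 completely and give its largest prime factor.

89

445 = 5 · 89
89 is prime.
So 445 = 5 · 89; the largest prime factor is 89.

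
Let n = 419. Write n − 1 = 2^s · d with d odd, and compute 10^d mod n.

419 − 1 = 418 = 2^1 · 209, so d = 209.
10^1 ≡ 10 (mod 419)
10^2 ≡ 10^2 = 100 ≡ 100 (mod 419)
10^4 ≡ 100^2 = 10000 ≡ 363 (mod 419)
10^8 ≡ 363^2 = 131769 ≡ 203 (mod 419)
10^16 ≡ 203^2 = 41209 ≡ 147 (mod 419)
10^32 ≡ 147^2 = 21609 ≡ 240 (mod 419)
10^64 ≡ 240^2 = 57600 ≡ 197 (mod 419)
10^128 ≡ 197^2 = 38809 ≡ 261 (mod 419)
209 = 128 + 64 + 16 + 1 in binary powers of 2.
So 10^209 ≡ 261 · 197 · 147 · 10 ≡ 418 (mod 419).
Since 10^d ≡ 418 (mod 419), base 10 does not prove 419 composite.

418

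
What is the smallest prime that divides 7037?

7037 is odd.
Digit sum 17, not divisible by 3.
Ends in 7: not divisible by 5.
7: 7037 = 7·1005 + 2
11: 7037 = 11·639 + 8
13: 7037 = 13·541 + 4
17: 7037 = 17·413 + 16
19: 7037 = 19·370 + 7
23: 7037 = 23·305 + 22
29: 7037 = 29·242 + 19
31: 7037 = 31·227

31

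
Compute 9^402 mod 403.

157

9^1 ≡ 9 (mod 403)
9^2 ≡ 9^2 = 81 ≡ 81 (mod 403)
9^4 ≡ 81^2 = 6561 ≡ 113 (mod 403)
9^8 ≡ 113^2 = 12769 ≡ 276 (mod 403)
9^16 ≡ 276^2 = 76176 ≡ 9 (mod 403)
9^32 ≡ 9^2 = 81 ≡ 81 (mod 403)
9^64 ≡ 81^2 = 6561 ≡ 113 (mod 403)
9^128 ≡ 113^2 = 12769 ≡ 276 (mod 403)
9^256 ≡ 276^2 = 76176 ≡ 9 (mod 403)
402 = 256 + 128 + 16 + 2 in binary powers of 2.
So 9^402 ≡ 9 · 276 · 9 · 81 ≡ 157 (mod 403).
Since 157 ≠ 1, base 9 is a Fermat witness: 403 is composite.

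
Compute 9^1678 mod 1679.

210

9^1 ≡ 9 (mod 1679)
9^2 ≡ 9^2 = 81 ≡ 81 (mod 1679)
9^4 ≡ 81^2 = 6561 ≡ 1524 (mod 1679)
9^8 ≡ 1524^2 = 2322576 ≡ 519 (mod 1679)
9^16 ≡ 519^2 = 269361 ≡ 721 (mod 1679)
9^32 ≡ 721^2 = 519841 ≡ 1030 (mod 1679)
9^64 ≡ 1030^2 = 1060900 ≡ 1451 (mod 1679)
9^128 ≡ 1451^2 = 2105401 ≡ 1614 (mod 1679)
9^256 ≡ 1614^2 = 2604996 ≡ 867 (mod 1679)
9^512 ≡ 867^2 = 751689 ≡ 1176 (mod 1679)
9^1024 ≡ 1176^2 = 1382976 ≡ 1159 (mod 1679)
1678 = 1024 + 512 + 128 + 8 + 4 + 2 in binary powers of 2.
So 9^1678 ≡ 1159 · 1176 · 1614 · 519 · 1524 · 81 ≡ 210 (mod 1679).
Since 210 ≠ 1, base 9 is a Fermat witness: 1679 is composite.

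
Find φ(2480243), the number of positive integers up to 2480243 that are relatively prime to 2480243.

2419200

Factor: 2480243 = 71 · 181 · 193.
φ(2480243) = (71−1) · (181−1) · (193−1) = 70 · 180 · 192 = 2419200.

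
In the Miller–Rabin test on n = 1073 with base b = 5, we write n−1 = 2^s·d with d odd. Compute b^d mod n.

912

1073 − 1 = 1072 = 2^4 · 67, so d = 67.
5^1 ≡ 5 (mod 1073)
5^2 ≡ 5^2 = 25 ≡ 25 (mod 1073)
5^4 ≡ 25^2 = 625 ≡ 625 (mod 1073)
5^8 ≡ 625^2 = 390625 ≡ 53 (mod 1073)
5^16 ≡ 53^2 = 2809 ≡ 663 (mod 1073)
5^32 ≡ 663^2 = 439569 ≡ 712 (mod 1073)
5^64 ≡ 712^2 = 506944 ≡ 488 (mod 1073)
67 = 64 + 2 + 1 in binary powers of 2.
So 5^67 ≡ 488 · 25 · 5 ≡ 912 (mod 1073).
Squaring chain: 912 → 169 → 663 → 712; never reaches −1, so base 5 is a Miller–Rabin witness that 1073 is composite.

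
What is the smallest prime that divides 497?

7

497 is odd.
Digit sum 20, not divisible by 3.
Ends in 7: not divisible by 5.
7: 497 = 7·71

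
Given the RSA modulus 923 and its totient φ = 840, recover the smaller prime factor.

φ(n) = (p−1)(q−1) = n − (p+q) + 1, so p + q = 923 − 840 + 1 = 84.
p and q are the roots of t² − 84t + 923 = 0.
Discriminant: 84² − 4·923 = 7056 − 3692 = 3364; √3364 = 58.
q = (84 − 58)/2 = 13, p = (84 + 58)/2 = 71.
Check: 13 · 71 = 923.

13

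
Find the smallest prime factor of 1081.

1081 is odd.
Digit sum 10, not divisible by 3.
Ends in 1: not divisible by 5.
7: 1081 = 7·154 + 3
11: 1081 = 11·98 + 3
13: 1081 = 13·83 + 2
17: 1081 = 17·63 + 10
19: 1081 = 19·56 + 17
23: 1081 = 23·47

23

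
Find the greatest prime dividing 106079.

61

106079 = 37 · 2867
2867 = 47 · 61
61 is prime.
So 106079 = 37 · 47 · 61; the largest prime factor is 61.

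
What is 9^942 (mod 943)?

901

9^1 ≡ 9 (mod 943)
9^2 ≡ 9^2 = 81 ≡ 81 (mod 943)
9^4 ≡ 81^2 = 6561 ≡ 903 (mod 943)
9^8 ≡ 903^2 = 815409 ≡ 657 (mod 943)
9^16 ≡ 657^2 = 431649 ≡ 698 (mod 943)
9^32 ≡ 698^2 = 487204 ≡ 616 (mod 943)
9^64 ≡ 616^2 = 379456 ≡ 370 (mod 943)
9^128 ≡ 370^2 = 136900 ≡ 165 (mod 943)
9^256 ≡ 165^2 = 27225 ≡ 821 (mod 943)
9^512 ≡ 821^2 = 674041 ≡ 739 (mod 943)
942 = 512 + 256 + 128 + 32 + 8 + 4 + 2 in binary powers of 2.
So 9^942 ≡ 739 · 821 · 165 · 616 · 657 · 903 · 81 ≡ 901 (mod 943).
Since 901 ≠ 1, base 9 is a Fermat witness: 943 is composite.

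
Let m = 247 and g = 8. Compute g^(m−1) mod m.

8^1 ≡ 8 (mod 247)
8^2 ≡ 8^2 = 64 ≡ 64 (mod 247)
8^4 ≡ 64^2 = 4096 ≡ 144 (mod 247)
8^8 ≡ 144^2 = 20736 ≡ 235 (mod 247)
8^16 ≡ 235^2 = 55225 ≡ 144 (mod 247)
8^32 ≡ 144^2 = 20736 ≡ 235 (mod 247)
8^64 ≡ 235^2 = 55225 ≡ 144 (mod 247)
8^128 ≡ 144^2 = 20736 ≡ 235 (mod 247)
246 = 128 + 64 + 32 + 16 + 4 + 2 in binary powers of 2.
So 8^246 ≡ 235 · 144 · 235 · 144 · 144 · 64 ≡ 77 (mod 247).
Since 77 ≠ 1, base 8 is a Fermat witness: 247 is composite.

77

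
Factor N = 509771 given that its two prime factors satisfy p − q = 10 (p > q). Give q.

709

Since p = q + 10, we have 509771 = q(q + 10), so q² + 10q − 509771 = 0.
Discriminant: 10² + 4·509771 = 100 + 2039084 = 2039184; √2039184 = 1428.
q = (−10 + 1428)/2 = 709, and p = q + 10 = 719.
Check: 709 · 719 = 509771.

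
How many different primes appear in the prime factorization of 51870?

51870 = 2 · 25935
25935 = 3 · 8645
8645 = 5 · 1729
1729 = 7 · 247
247 = 13 · 19
51870 = 2 · 3 · 5 · 7 · 13 · 19, which has 6 distinct prime factors.

6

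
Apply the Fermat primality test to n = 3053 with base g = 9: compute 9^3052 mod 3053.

9^1 ≡ 9 (mod 3053)
9^2 ≡ 9^2 = 81 ≡ 81 (mod 3053)
9^4 ≡ 81^2 = 6561 ≡ 455 (mod 3053)
9^8 ≡ 455^2 = 207025 ≡ 2474 (mod 3053)
9^16 ≡ 2474^2 = 6120676 ≡ 2464 (mod 3053)
9^32 ≡ 2464^2 = 6071296 ≡ 1932 (mod 3053)
9^64 ≡ 1932^2 = 3732624 ≡ 1858 (mod 3053)
9^128 ≡ 1858^2 = 3452164 ≡ 2274 (mod 3053)
9^256 ≡ 2274^2 = 5171076 ≡ 2347 (mod 3053)
9^512 ≡ 2347^2 = 5508409 ≡ 797 (mod 3053)
9^1024 ≡ 797^2 = 635209 ≡ 185 (mod 3053)
9^2048 ≡ 185^2 = 34225 ≡ 642 (mod 3053)
3052 = 2048 + 512 + 256 + 128 + 64 + 32 + 8 + 4 in binary powers of 2.
So 9^3052 ≡ 642 · 797 · 2347 · 2274 · 1858 · 1932 · 2474 · 455 ≡ 1971 (mod 3053).
Since 1971 ≠ 1, base 9 is a Fermat witness: 3053 is composite.

1971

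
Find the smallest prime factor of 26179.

47

26179 is odd.
Digit sum 25, not divisible by 3.
Ends in 9: not divisible by 5.
7: 26179 = 7·3739 + 6
11: 26179 = 11·2379 + 10
13: 26179 = 13·2013 + 10
17: 26179 = 17·1539 + 16
19: 26179 = 19·1377 + 16
23: 26179 = 23·1138 + 5
29: 26179 = 29·902 + 21
31: 26179 = 31·844 + 15
37: 26179 = 37·707 + 20
41: 26179 = 41·638 + 21
43: 26179 = 43·608 + 35
47: 26179 = 47·557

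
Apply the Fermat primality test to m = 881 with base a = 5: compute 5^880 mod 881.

1

5^1 ≡ 5 (mod 881)
5^2 ≡ 5^2 = 25 ≡ 25 (mod 881)
5^4 ≡ 25^2 = 625 ≡ 625 (mod 881)
5^8 ≡ 625^2 = 390625 ≡ 342 (mod 881)
5^16 ≡ 342^2 = 116964 ≡ 672 (mod 881)
5^32 ≡ 672^2 = 451584 ≡ 512 (mod 881)
5^64 ≡ 512^2 = 262144 ≡ 487 (mod 881)
5^128 ≡ 487^2 = 237169 ≡ 180 (mod 881)
5^256 ≡ 180^2 = 32400 ≡ 684 (mod 881)
5^512 ≡ 684^2 = 467856 ≡ 45 (mod 881)
880 = 512 + 256 + 64 + 32 + 16 in binary powers of 2.
So 5^880 ≡ 45 · 684 · 487 · 512 · 672 ≡ 1 (mod 881).
Since the result is 1, base 5 gives no evidence that 881 is composite.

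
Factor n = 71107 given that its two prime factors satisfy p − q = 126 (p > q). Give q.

211

Since p = q + 126, we have 71107 = q(q + 126), so q² + 126q − 71107 = 0.
Discriminant: 126² + 4·71107 = 15876 + 284428 = 300304; √300304 = 548.
q = (−126 + 548)/2 = 211, and p = q + 126 = 337.
Check: 211 · 337 = 71107.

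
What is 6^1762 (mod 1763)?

6^1 ≡ 6 (mod 1763)
6^2 ≡ 6^2 = 36 ≡ 36 (mod 1763)
6^4 ≡ 36^2 = 1296 ≡ 1296 (mod 1763)
6^8 ≡ 1296^2 = 1679616 ≡ 1240 (mod 1763)
6^16 ≡ 1240^2 = 1537600 ≡ 264 (mod 1763)
6^32 ≡ 264^2 = 69696 ≡ 939 (mod 1763)
6^64 ≡ 939^2 = 881721 ≡ 221 (mod 1763)
6^128 ≡ 221^2 = 48841 ≡ 1240 (mod 1763)
6^256 ≡ 1240^2 = 1537600 ≡ 264 (mod 1763)
6^512 ≡ 264^2 = 69696 ≡ 939 (mod 1763)
6^1024 ≡ 939^2 = 881721 ≡ 221 (mod 1763)
1762 = 1024 + 512 + 128 + 64 + 32 + 2 in binary powers of 2.
So 6^1762 ≡ 221 · 939 · 1240 · 221 · 939 · 36 ≡ 651 (mod 1763).
Since 651 ≠ 1, base 6 is a Fermat witness: 1763 is composite.

651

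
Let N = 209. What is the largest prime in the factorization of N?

19

209 = 11 · 19
19 is prime.
So 209 = 11 · 19; the largest prime factor is 19.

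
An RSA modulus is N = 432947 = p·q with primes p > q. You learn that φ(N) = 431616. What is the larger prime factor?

769

φ(n) = (p−1)(q−1) = n − (p+q) + 1, so p + q = 432947 − 431616 + 1 = 1332.
p and q are the roots of t² − 1332t + 432947 = 0.
Discriminant: 1332² − 4·432947 = 1774224 − 1731788 = 42436; √42436 = 206.
q = (1332 − 206)/2 = 563, p = (1332 + 206)/2 = 769.
Check: 563 · 769 = 432947.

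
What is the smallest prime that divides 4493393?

4493393 is odd.
Digit sum 35, not divisible by 3.
Ends in 3: not divisible by 5.
7: 4493393 = 7·641913 + 2
11: 4493393 = 11·408490 + 3
13: 4493393 = 13·345645 + 8
17: 4493393 = 17·264317 + 4
19: 4493393 = 19·236494 + 7
23: 4493393 = 23·195364 + 21
29: 4493393 = 29·154944 + 17
31: 4493393 = 31·144948 + 5
37: 4493393 = 37·121443 + 2
41: 4493393 = 41·109594 + 39
43: 4493393 = 43·104497 + 22
47: 4493393 = 47·95604 + 5
53: 4493393 = 53·84781

53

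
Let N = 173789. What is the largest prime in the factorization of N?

61

173789 = 7 · 24827
24827 = 11 · 2257
2257 = 37 · 61
61 is prime.
So 173789 = 7 · 11 · 37 · 61; the largest prime factor is 61.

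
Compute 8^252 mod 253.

8^1 ≡ 8 (mod 253)
8^2 ≡ 8^2 = 64 ≡ 64 (mod 253)
8^4 ≡ 64^2 = 4096 ≡ 48 (mod 253)
8^8 ≡ 48^2 = 2304 ≡ 27 (mod 253)
8^16 ≡ 27^2 = 729 ≡ 223 (mod 253)
8^32 ≡ 223^2 = 49729 ≡ 141 (mod 253)
8^64 ≡ 141^2 = 19881 ≡ 147 (mod 253)
8^128 ≡ 147^2 = 21609 ≡ 104 (mod 253)
252 = 128 + 64 + 32 + 16 + 8 + 4 in binary powers of 2.
So 8^252 ≡ 104 · 147 · 141 · 223 · 27 · 48 ≡ 141 (mod 253).
Since 141 ≠ 1, base 8 is a Fermat witness: 253 is composite.

141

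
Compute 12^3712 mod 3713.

3698

12^1 ≡ 12 (mod 3713)
12^2 ≡ 12^2 = 144 ≡ 144 (mod 3713)
12^4 ≡ 144^2 = 20736 ≡ 2171 (mod 3713)
12^8 ≡ 2171^2 = 4713241 ≡ 1444 (mod 3713)
12^16 ≡ 1444^2 = 2085136 ≡ 2143 (mod 3713)
12^32 ≡ 2143^2 = 4592449 ≡ 3181 (mod 3713)
12^64 ≡ 3181^2 = 10118761 ≡ 836 (mod 3713)
12^128 ≡ 836^2 = 698896 ≡ 852 (mod 3713)
12^256 ≡ 852^2 = 725904 ≡ 1869 (mod 3713)
12^512 ≡ 1869^2 = 3493161 ≡ 2941 (mod 3713)
12^1024 ≡ 2941^2 = 8649481 ≡ 1904 (mod 3713)
12^2048 ≡ 1904^2 = 3625216 ≡ 1328 (mod 3713)
3712 = 2048 + 1024 + 512 + 128 in binary powers of 2.
So 12^3712 ≡ 1328 · 1904 · 2941 · 852 ≡ 3698 (mod 3713).
Since 3698 ≠ 1, base 12 is a Fermat witness: 3713 is composite.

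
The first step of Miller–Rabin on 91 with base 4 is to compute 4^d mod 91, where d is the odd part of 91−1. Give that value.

64

91 − 1 = 90 = 2^1 · 45, so d = 45.
4^1 ≡ 4 (mod 91)
4^2 ≡ 4^2 = 16 ≡ 16 (mod 91)
4^4 ≡ 16^2 = 256 ≡ 74 (mod 91)
4^8 ≡ 74^2 = 5476 ≡ 16 (mod 91)
4^16 ≡ 16^2 = 256 ≡ 74 (mod 91)
4^32 ≡ 74^2 = 5476 ≡ 16 (mod 91)
45 = 32 + 8 + 4 + 1 in binary powers of 2.
So 4^45 ≡ 16 · 16 · 74 · 4 ≡ 64 (mod 91).
Squaring chain: 64; never reaches −1, so base 4 is a Miller–Rabin witness that 91 is composite.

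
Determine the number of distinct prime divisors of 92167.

3

92167 = 37 · 2491
2491 = 47 · 53
92167 = 37 · 47 · 53, which has 3 distinct prime factors.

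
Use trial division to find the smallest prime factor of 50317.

67

50317 is odd.
Digit sum 16, not divisible by 3.
Ends in 7: not divisible by 5.
7: 50317 = 7·7188 + 1
11: 50317 = 11·4574 + 3
13: 50317 = 13·3870 + 7
17: 50317 = 17·2959 + 14
19: 50317 = 19·2648 + 5
23: 50317 = 23·2187 + 16
29: 50317 = 29·1735 + 2
31: 50317 = 31·1623 + 4
37: 50317 = 37·1359 + 34
41: 50317 = 41·1227 + 10
43: 50317 = 43·1170 + 7
47: 50317 = 47·1070 + 27
53: 50317 = 53·949 + 20
59: 50317 = 59·852 + 49
61: 50317 = 61·824 + 53
67: 50317 = 67·751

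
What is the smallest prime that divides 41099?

41099 is odd.
Digit sum 23, not divisible by 3.
Ends in 9: not divisible by 5.
7: 41099 = 7·5871 + 2
11: 41099 = 11·3736 + 3
13: 41099 = 13·3161 + 6
17: 41099 = 17·2417 + 10
19: 41099 = 19·2163 + 2
23: 41099 = 23·1786 + 21
29: 41099 = 29·1417 + 6
31: 41099 = 31·1325 + 24
37: 41099 = 37·1110 + 29
41: 41099 = 41·1002 + 17
43: 41099 = 43·955 + 34
47: 41099 = 47·874 + 21
53: 41099 = 53·775 + 24
59: 41099 = 59·696 + 35
61: 41099 = 61·673 + 46
67: 41099 = 67·613 + 28
71: 41099 = 71·578 + 61
73: 41099 = 73·563

73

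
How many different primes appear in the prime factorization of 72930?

72930 = 2 · 36465
36465 = 3 · 12155
12155 = 5 · 2431
2431 = 11 · 221
221 = 13 · 17
72930 = 2 · 3 · 5 · 11 · 13 · 17, which has 6 distinct prime factors.

6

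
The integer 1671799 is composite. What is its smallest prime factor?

31

1671799 is odd.
Digit sum 40, not divisible by 3.
Ends in 9: not divisible by 5.
7: 1671799 = 7·238828 + 3
11: 1671799 = 11·151981 + 8
13: 1671799 = 13·128599 + 12
17: 1671799 = 17·98341 + 2
19: 1671799 = 19·87989 + 8
23: 1671799 = 23·72686 + 21
29: 1671799 = 29·57648 + 7
31: 1671799 = 31·53929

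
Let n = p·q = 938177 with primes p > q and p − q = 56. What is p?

997

Since p = q + 56, we have 938177 = q(q + 56), so q² + 56q − 938177 = 0.
Discriminant: 56² + 4·938177 = 3136 + 3752708 = 3755844; √3755844 = 1938.
q = (−56 + 1938)/2 = 941, and p = q + 56 = 997.
Check: 941 · 997 = 938177.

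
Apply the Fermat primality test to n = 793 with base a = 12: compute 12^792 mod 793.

12^1 ≡ 12 (mod 793)
12^2 ≡ 12^2 = 144 ≡ 144 (mod 793)
12^4 ≡ 144^2 = 20736 ≡ 118 (mod 793)
12^8 ≡ 118^2 = 13924 ≡ 443 (mod 793)
12^16 ≡ 443^2 = 196249 ≡ 378 (mod 793)
12^32 ≡ 378^2 = 142884 ≡ 144 (mod 793)
12^64 ≡ 144^2 = 20736 ≡ 118 (mod 793)
12^128 ≡ 118^2 = 13924 ≡ 443 (mod 793)
12^256 ≡ 443^2 = 196249 ≡ 378 (mod 793)
12^512 ≡ 378^2 = 142884 ≡ 144 (mod 793)
792 = 512 + 256 + 16 + 8 in binary powers of 2.
So 12^792 ≡ 144 · 378 · 378 · 443 ≡ 729 (mod 793).
Since 729 ≠ 1, base 12 is a Fermat witness: 793 is composite.

729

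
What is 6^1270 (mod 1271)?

6^1 ≡ 6 (mod 1271)
6^2 ≡ 6^2 = 36 ≡ 36 (mod 1271)
6^4 ≡ 36^2 = 1296 ≡ 25 (mod 1271)
6^8 ≡ 25^2 = 625 ≡ 625 (mod 1271)
6^16 ≡ 625^2 = 390625 ≡ 428 (mod 1271)
6^32 ≡ 428^2 = 183184 ≡ 160 (mod 1271)
6^64 ≡ 160^2 = 25600 ≡ 180 (mod 1271)
6^128 ≡ 180^2 = 32400 ≡ 625 (mod 1271)
6^256 ≡ 625^2 = 390625 ≡ 428 (mod 1271)
6^512 ≡ 428^2 = 183184 ≡ 160 (mod 1271)
6^1024 ≡ 160^2 = 25600 ≡ 180 (mod 1271)
1270 = 1024 + 128 + 64 + 32 + 16 + 4 + 2 in binary powers of 2.
So 6^1270 ≡ 180 · 625 · 180 · 160 · 428 · 25 · 36 ≡ 583 (mod 1271).
Since 583 ≠ 1, base 6 is a Fermat witness: 1271 is composite.

583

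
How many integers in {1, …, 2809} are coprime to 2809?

2756

Factor: 2809 = 53^2.
φ(2809) = 53^1·(53−1) = 2756.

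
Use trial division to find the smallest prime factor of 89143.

97

89143 is odd.
Digit sum 25, not divisible by 3.
Ends in 3: not divisible by 5.
7: 89143 = 7·12734 + 5
11: 89143 = 11·8103 + 10
13: 89143 = 13·6857 + 2
17: 89143 = 17·5243 + 12
19: 89143 = 19·4691 + 14
23: 89143 = 23·3875 + 18
29: 89143 = 29·3073 + 26
31: 89143 = 31·2875 + 18
37: 89143 = 37·2409 + 10
41: 89143 = 41·2174 + 9
43: 89143 = 43·2073 + 4
47: 89143 = 47·1896 + 31
53: 89143 = 53·1681 + 50
59: 89143 = 59·1510 + 53
61: 89143 = 61·1461 + 22
67: 89143 = 67·1330 + 33
71: 89143 = 71·1255 + 38
73: 89143 = 73·1221 + 10
79: 89143 = 79·1128 + 31
83: 89143 = 83·1074 + 1
89: 89143 = 89·1001 + 54
97: 89143 = 97·919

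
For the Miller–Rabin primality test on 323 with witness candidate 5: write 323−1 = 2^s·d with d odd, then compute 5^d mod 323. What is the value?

175

323 − 1 = 322 = 2^1 · 161, so d = 161.
5^1 ≡ 5 (mod 323)
5^2 ≡ 5^2 = 25 ≡ 25 (mod 323)
5^4 ≡ 25^2 = 625 ≡ 302 (mod 323)
5^8 ≡ 302^2 = 91204 ≡ 118 (mod 323)
5^16 ≡ 118^2 = 13924 ≡ 35 (mod 323)
5^32 ≡ 35^2 = 1225 ≡ 256 (mod 323)
5^64 ≡ 256^2 = 65536 ≡ 290 (mod 323)
5^128 ≡ 290^2 = 84100 ≡ 120 (mod 323)
161 = 128 + 32 + 1 in binary powers of 2.
So 5^161 ≡ 120 · 256 · 5 ≡ 175 (mod 323).
Squaring chain: 175; never reaches −1, so base 5 is a Miller–Rabin witness that 323 is composite.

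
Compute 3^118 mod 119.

32

3^1 ≡ 3 (mod 119)
3^2 ≡ 3^2 = 9 ≡ 9 (mod 119)
3^4 ≡ 9^2 = 81 ≡ 81 (mod 119)
3^8 ≡ 81^2 = 6561 ≡ 16 (mod 119)
3^16 ≡ 16^2 = 256 ≡ 18 (mod 119)
3^32 ≡ 18^2 = 324 ≡ 86 (mod 119)
3^64 ≡ 86^2 = 7396 ≡ 18 (mod 119)
118 = 64 + 32 + 16 + 4 + 2 in binary powers of 2.
So 3^118 ≡ 18 · 86 · 18 · 81 · 9 ≡ 32 (mod 119).
Since 32 ≠ 1, base 3 is a Fermat witness: 119 is composite.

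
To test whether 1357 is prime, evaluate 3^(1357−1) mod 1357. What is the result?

487

3^1 ≡ 3 (mod 1357)
3^2 ≡ 3^2 = 9 ≡ 9 (mod 1357)
3^4 ≡ 9^2 = 81 ≡ 81 (mod 1357)
3^8 ≡ 81^2 = 6561 ≡ 1133 (mod 1357)
3^16 ≡ 1133^2 = 1283689 ≡ 1324 (mod 1357)
3^32 ≡ 1324^2 = 1752976 ≡ 1089 (mod 1357)
3^64 ≡ 1089^2 = 1185921 ≡ 1260 (mod 1357)
3^128 ≡ 1260^2 = 1587600 ≡ 1267 (mod 1357)
3^256 ≡ 1267^2 = 1605289 ≡ 1315 (mod 1357)
3^512 ≡ 1315^2 = 1729225 ≡ 407 (mod 1357)
3^1024 ≡ 407^2 = 165649 ≡ 95 (mod 1357)
1356 = 1024 + 256 + 64 + 8 + 4 in binary powers of 2.
So 3^1356 ≡ 95 · 1315 · 1260 · 1133 · 81 ≡ 487 (mod 1357).
Since 487 ≠ 1, base 3 is a Fermat witness: 1357 is composite.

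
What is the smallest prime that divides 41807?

97

41807 is odd.
Digit sum 20, not divisible by 3.
Ends in 7: not divisible by 5.
7: 41807 = 7·5972 + 3
11: 41807 = 11·3800 + 7
13: 41807 = 13·3215 + 12
17: 41807 = 17·2459 + 4
19: 41807 = 19·2200 + 7
23: 41807 = 23·1817 + 16
29: 41807 = 29·1441 + 18
31: 41807 = 31·1348 + 19
37: 41807 = 37·1129 + 34
41: 41807 = 41·1019 + 28
43: 41807 = 43·972 + 11
47: 41807 = 47·889 + 24
53: 41807 = 53·788 + 43
59: 41807 = 59·708 + 35
61: 41807 = 61·685 + 22
67: 41807 = 67·623 + 66
71: 41807 = 71·588 + 59
73: 41807 = 73·572 + 51
79: 41807 = 79·529 + 16
83: 41807 = 83·503 + 58
89: 41807 = 89·469 + 66
97: 41807 = 97·431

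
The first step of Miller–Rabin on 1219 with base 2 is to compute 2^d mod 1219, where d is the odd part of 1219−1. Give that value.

1219 − 1 = 1218 = 2^1 · 609, so d = 609.
2^1 ≡ 2 (mod 1219)
2^2 ≡ 2^2 = 4 ≡ 4 (mod 1219)
2^4 ≡ 4^2 = 16 ≡ 16 (mod 1219)
2^8 ≡ 16^2 = 256 ≡ 256 (mod 1219)
2^16 ≡ 256^2 = 65536 ≡ 929 (mod 1219)
2^32 ≡ 929^2 = 863041 ≡ 1208 (mod 1219)
2^64 ≡ 1208^2 = 1459264 ≡ 121 (mod 1219)
2^128 ≡ 121^2 = 14641 ≡ 13 (mod 1219)
2^256 ≡ 13^2 = 169 ≡ 169 (mod 1219)
2^512 ≡ 169^2 = 28561 ≡ 524 (mod 1219)
609 = 512 + 64 + 32 + 1 in binary powers of 2.
So 2^609 ≡ 524 · 121 · 1208 · 2 ≡ 867 (mod 1219).
Squaring chain: 867; never reaches −1, so base 2 is a Miller–Rabin witness that 1219 is composite.

867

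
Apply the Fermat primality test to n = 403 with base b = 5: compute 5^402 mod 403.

311

5^1 ≡ 5 (mod 403)
5^2 ≡ 5^2 = 25 ≡ 25 (mod 403)
5^4 ≡ 25^2 = 625 ≡ 222 (mod 403)
5^8 ≡ 222^2 = 49284 ≡ 118 (mod 403)
5^16 ≡ 118^2 = 13924 ≡ 222 (mod 403)
5^32 ≡ 222^2 = 49284 ≡ 118 (mod 403)
5^64 ≡ 118^2 = 13924 ≡ 222 (mod 403)
5^128 ≡ 222^2 = 49284 ≡ 118 (mod 403)
5^256 ≡ 118^2 = 13924 ≡ 222 (mod 403)
402 = 256 + 128 + 16 + 2 in binary powers of 2.
So 5^402 ≡ 222 · 118 · 222 · 25 ≡ 311 (mod 403).
Since 311 ≠ 1, base 5 is a Fermat witness: 403 is composite.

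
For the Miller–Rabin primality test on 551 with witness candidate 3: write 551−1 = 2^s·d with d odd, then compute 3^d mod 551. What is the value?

551 − 1 = 550 = 2^1 · 275, so d = 275.
3^1 ≡ 3 (mod 551)
3^2 ≡ 3^2 = 9 ≡ 9 (mod 551)
3^4 ≡ 9^2 = 81 ≡ 81 (mod 551)
3^8 ≡ 81^2 = 6561 ≡ 500 (mod 551)
3^16 ≡ 500^2 = 250000 ≡ 397 (mod 551)
3^32 ≡ 397^2 = 157609 ≡ 23 (mod 551)
3^64 ≡ 23^2 = 529 ≡ 529 (mod 551)
3^128 ≡ 529^2 = 279841 ≡ 484 (mod 551)
3^256 ≡ 484^2 = 234256 ≡ 81 (mod 551)
275 = 256 + 16 + 2 + 1 in binary powers of 2.
So 3^275 ≡ 81 · 397 · 9 · 3 ≡ 414 (mod 551).
Squaring chain: 414; never reaches −1, so base 3 is a Miller–Rabin witness that 551 is composite.

414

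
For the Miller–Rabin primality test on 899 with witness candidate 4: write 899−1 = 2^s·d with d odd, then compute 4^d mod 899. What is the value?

845

899 − 1 = 898 = 2^1 · 449, so d = 449.
4^1 ≡ 4 (mod 899)
4^2 ≡ 4^2 = 16 ≡ 16 (mod 899)
4^4 ≡ 16^2 = 256 ≡ 256 (mod 899)
4^8 ≡ 256^2 = 65536 ≡ 808 (mod 899)
4^16 ≡ 808^2 = 652864 ≡ 190 (mod 899)
4^32 ≡ 190^2 = 36100 ≡ 140 (mod 899)
4^64 ≡ 140^2 = 19600 ≡ 721 (mod 899)
4^128 ≡ 721^2 = 519841 ≡ 219 (mod 899)
4^256 ≡ 219^2 = 47961 ≡ 314 (mod 899)
449 = 256 + 128 + 64 + 1 in binary powers of 2.
So 4^449 ≡ 314 · 219 · 721 · 4 ≡ 845 (mod 899).
Squaring chain: 845; never reaches −1, so base 4 is a Miller–Rabin witness that 899 is composite.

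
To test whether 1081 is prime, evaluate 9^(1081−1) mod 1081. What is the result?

9^1 ≡ 9 (mod 1081)
9^2 ≡ 9^2 = 81 ≡ 81 (mod 1081)
9^4 ≡ 81^2 = 6561 ≡ 75 (mod 1081)
9^8 ≡ 75^2 = 5625 ≡ 220 (mod 1081)
9^16 ≡ 220^2 = 48400 ≡ 836 (mod 1081)
9^32 ≡ 836^2 = 698896 ≡ 570 (mod 1081)
9^64 ≡ 570^2 = 324900 ≡ 600 (mod 1081)
9^128 ≡ 600^2 = 360000 ≡ 27 (mod 1081)
9^256 ≡ 27^2 = 729 ≡ 729 (mod 1081)
9^512 ≡ 729^2 = 531441 ≡ 670 (mod 1081)
9^1024 ≡ 670^2 = 448900 ≡ 285 (mod 1081)
1080 = 1024 + 32 + 16 + 8 in binary powers of 2.
So 9^1080 ≡ 285 · 570 · 836 · 220 ≡ 679 (mod 1081).
Since 679 ≠ 1, base 9 is a Fermat witness: 1081 is composite.

679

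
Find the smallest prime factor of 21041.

21041 is odd.
Digit sum 8, not divisible by 3.
Ends in 1: not divisible by 5.
7: 21041 = 7·3005 + 6
11: 21041 = 11·1912 + 9
13: 21041 = 13·1618 + 7
17: 21041 = 17·1237 + 12
19: 21041 = 19·1107 + 8
23: 21041 = 23·914 + 19
29: 21041 = 29·725 + 16
31: 21041 = 31·678 + 23
37: 21041 = 37·568 + 25
41: 21041 = 41·513 + 8
43: 21041 = 43·489 + 14
47: 21041 = 47·447 + 32
53: 21041 = 53·397

53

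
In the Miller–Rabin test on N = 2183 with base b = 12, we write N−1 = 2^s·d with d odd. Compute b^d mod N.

2183 − 1 = 2182 = 2^1 · 1091, so d = 1091.
12^1 ≡ 12 (mod 2183)
12^2 ≡ 12^2 = 144 ≡ 144 (mod 2183)
12^4 ≡ 144^2 = 20736 ≡ 1089 (mod 2183)
12^8 ≡ 1089^2 = 1185921 ≡ 552 (mod 2183)
12^16 ≡ 552^2 = 304704 ≡ 1267 (mod 2183)
12^32 ≡ 1267^2 = 1605289 ≡ 784 (mod 2183)
12^64 ≡ 784^2 = 614656 ≡ 1233 (mod 2183)
12^128 ≡ 1233^2 = 1520289 ≡ 921 (mod 2183)
12^256 ≡ 921^2 = 848241 ≡ 1237 (mod 2183)
12^512 ≡ 1237^2 = 1530169 ≡ 2069 (mod 2183)
12^1024 ≡ 2069^2 = 4280761 ≡ 2081 (mod 2183)
1091 = 1024 + 64 + 2 + 1 in binary powers of 2.
So 12^1091 ≡ 2081 · 1233 · 144 · 12 ≡ 551 (mod 2183).
Squaring chain: 551; never reaches −1, so base 12 is a Miller–Rabin witness that 2183 is composite.

551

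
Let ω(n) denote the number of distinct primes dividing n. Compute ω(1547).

3

1547 = 7 · 221
221 = 13 · 17
1547 = 7 · 13 · 17, which has 3 distinct prime factors.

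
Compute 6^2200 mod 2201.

1823

6^1 ≡ 6 (mod 2201)
6^2 ≡ 6^2 = 36 ≡ 36 (mod 2201)
6^4 ≡ 36^2 = 1296 ≡ 1296 (mod 2201)
6^8 ≡ 1296^2 = 1679616 ≡ 253 (mod 2201)
6^16 ≡ 253^2 = 64009 ≡ 180 (mod 2201)
6^32 ≡ 180^2 = 32400 ≡ 1586 (mod 2201)
6^64 ≡ 1586^2 = 2515396 ≡ 1854 (mod 2201)
6^128 ≡ 1854^2 = 3437316 ≡ 1555 (mod 2201)
6^256 ≡ 1555^2 = 2418025 ≡ 1327 (mod 2201)
6^512 ≡ 1327^2 = 1760929 ≡ 129 (mod 2201)
6^1024 ≡ 129^2 = 16641 ≡ 1234 (mod 2201)
6^2048 ≡ 1234^2 = 1522756 ≡ 1865 (mod 2201)
2200 = 2048 + 128 + 16 + 8 in binary powers of 2.
So 6^2200 ≡ 1865 · 1555 · 180 · 253 ≡ 1823 (mod 2201).
Since 1823 ≠ 1, base 6 is a Fermat witness: 2201 is composite.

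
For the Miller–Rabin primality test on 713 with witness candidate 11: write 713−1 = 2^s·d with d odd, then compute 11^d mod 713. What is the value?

713 − 1 = 712 = 2^3 · 89, so d = 89.
11^1 ≡ 11 (mod 713)
11^2 ≡ 11^2 = 121 ≡ 121 (mod 713)
11^4 ≡ 121^2 = 14641 ≡ 381 (mod 713)
11^8 ≡ 381^2 = 145161 ≡ 422 (mod 713)
11^16 ≡ 422^2 = 178084 ≡ 547 (mod 713)
11^32 ≡ 547^2 = 299209 ≡ 462 (mod 713)
11^64 ≡ 462^2 = 213444 ≡ 257 (mod 713)
89 = 64 + 16 + 8 + 1 in binary powers of 2.
So 11^89 ≡ 257 · 547 · 422 · 11 ≡ 172 (mod 713).
Squaring chain: 172 → 351 → 565; never reaches −1, so base 11 is a Miller–Rabin witness that 713 is composite.

172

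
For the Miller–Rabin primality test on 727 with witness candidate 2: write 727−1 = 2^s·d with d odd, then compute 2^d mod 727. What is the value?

727 − 1 = 726 = 2^1 · 363, so d = 363.
2^1 ≡ 2 (mod 727)
2^2 ≡ 2^2 = 4 ≡ 4 (mod 727)
2^4 ≡ 4^2 = 16 ≡ 16 (mod 727)
2^8 ≡ 16^2 = 256 ≡ 256 (mod 727)
2^16 ≡ 256^2 = 65536 ≡ 106 (mod 727)
2^32 ≡ 106^2 = 11236 ≡ 331 (mod 727)
2^64 ≡ 331^2 = 109561 ≡ 511 (mod 727)
2^128 ≡ 511^2 = 261121 ≡ 128 (mod 727)
2^256 ≡ 128^2 = 16384 ≡ 390 (mod 727)
363 = 256 + 64 + 32 + 8 + 2 + 1 in binary powers of 2.
So 2^363 ≡ 390 · 511 · 331 · 256 · 4 · 2 ≡ 1 (mod 727).
Since 2^d ≡ 1 (mod 727), base 2 does not prove 727 composite.

1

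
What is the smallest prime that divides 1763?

1763 is odd.
Digit sum 17, not divisible by 3.
Ends in 3: not divisible by 5.
7: 1763 = 7·251 + 6
11: 1763 = 11·160 + 3
13: 1763 = 13·135 + 8
17: 1763 = 17·103 + 12
19: 1763 = 19·92 + 15
23: 1763 = 23·76 + 15
29: 1763 = 29·60 + 23
31: 1763 = 31·56 + 27
37: 1763 = 37·47 + 24
41: 1763 = 41·43

41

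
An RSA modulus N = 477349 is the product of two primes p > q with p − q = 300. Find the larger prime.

Since p = q + 300, we have 477349 = q(q + 300), so q² + 300q − 477349 = 0.
Discriminant: 300² + 4·477349 = 90000 + 1909396 = 1999396; √1999396 = 1414.
q = (−300 + 1414)/2 = 557, and p = q + 300 = 857.
Check: 557 · 857 = 477349.

857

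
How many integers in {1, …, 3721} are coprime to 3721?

3660

Factor: 3721 = 61^2.
φ(3721) = 61^1·(61−1) = 3660.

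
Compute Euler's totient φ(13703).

13440

Factor: 13703 = 71 · 193.
φ(13703) = (71−1) · (193−1) = 70 · 192 = 13440.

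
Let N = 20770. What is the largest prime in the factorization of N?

20770 = 2 · 10385
10385 = 5 · 2077
2077 = 31 · 67
67 is prime.
So 20770 = 2 · 5 · 31 · 67; the largest prime factor is 67.

67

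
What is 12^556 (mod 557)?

1

12^1 ≡ 12 (mod 557)
12^2 ≡ 12^2 = 144 ≡ 144 (mod 557)
12^4 ≡ 144^2 = 20736 ≡ 127 (mod 557)
12^8 ≡ 127^2 = 16129 ≡ 533 (mod 557)
12^16 ≡ 533^2 = 284089 ≡ 19 (mod 557)
12^32 ≡ 19^2 = 361 ≡ 361 (mod 557)
12^64 ≡ 361^2 = 130321 ≡ 540 (mod 557)
12^128 ≡ 540^2 = 291600 ≡ 289 (mod 557)
12^256 ≡ 289^2 = 83521 ≡ 528 (mod 557)
12^512 ≡ 528^2 = 278784 ≡ 284 (mod 557)
556 = 512 + 32 + 8 + 4 in binary powers of 2.
So 12^556 ≡ 284 · 361 · 533 · 127 ≡ 1 (mod 557).
Since the result is 1, base 12 gives no evidence that 557 is composite.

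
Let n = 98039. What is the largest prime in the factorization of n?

79

98039 = 17 · 5767
5767 = 73 · 79
79 is prime.
So 98039 = 17 · 73 · 79; the largest prime factor is 79.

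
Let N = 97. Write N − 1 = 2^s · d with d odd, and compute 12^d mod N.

97 − 1 = 96 = 2^5 · 3, so d = 3.
12^1 ≡ 12 (mod 97)
12^2 ≡ 12^2 = 144 ≡ 47 (mod 97)
3 = 2 + 1 in binary powers of 2.
So 12^3 ≡ 47 · 12 ≡ 79 (mod 97).
Squaring chain: 79 → 33 → 22 → 96 → 1; reaches −1, so base 12 does not prove 97 composite.

79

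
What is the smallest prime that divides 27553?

27553 is odd.
Digit sum 22, not divisible by 3.
Ends in 3: not divisible by 5.
7: 27553 = 7·3936 + 1
11: 27553 = 11·2504 + 9
13: 27553 = 13·2119 + 6
17: 27553 = 17·1620 + 13
19: 27553 = 19·1450 + 3
23: 27553 = 23·1197 + 22
29: 27553 = 29·950 + 3
31: 27553 = 31·888 + 25
37: 27553 = 37·744 + 25
41: 27553 = 41·672 + 1
43: 27553 = 43·640 + 33
47: 27553 = 47·586 + 11
53: 27553 = 53·519 + 46
59: 27553 = 59·467

59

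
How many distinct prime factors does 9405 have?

9405 = 3^2 · 1045
1045 = 5 · 209
209 = 11 · 19
9405 = 3^2 · 5 · 11 · 19, which has 4 distinct prime factors.

4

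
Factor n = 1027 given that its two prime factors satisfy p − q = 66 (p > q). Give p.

Since p = q + 66, we have 1027 = q(q + 66), so q² + 66q − 1027 = 0.
Discriminant: 66² + 4·1027 = 4356 + 4108 = 8464; √8464 = 92.
q = (−66 + 92)/2 = 13, and p = q + 66 = 79.
Check: 13 · 79 = 1027.

79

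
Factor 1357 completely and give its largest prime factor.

1357 = 23 · 59
59 is prime.
So 1357 = 23 · 59; the largest prime factor is 59.

59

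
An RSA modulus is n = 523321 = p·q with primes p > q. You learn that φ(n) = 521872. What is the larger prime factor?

φ(n) = (p−1)(q−1) = n − (p+q) + 1, so p + q = 523321 − 521872 + 1 = 1450.
p and q are the roots of t² − 1450t + 523321 = 0.
Discriminant: 1450² − 4·523321 = 2102500 − 2093284 = 9216; √9216 = 96.
q = (1450 − 96)/2 = 677, p = (1450 + 96)/2 = 773.
Check: 677 · 773 = 523321.

773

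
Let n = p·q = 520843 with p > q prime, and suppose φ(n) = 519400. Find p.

φ(n) = (p−1)(q−1) = n − (p+q) + 1, so p + q = 520843 − 519400 + 1 = 1444.
p and q are the roots of t² − 1444t + 520843 = 0.
Discriminant: 1444² − 4·520843 = 2085136 − 2083372 = 1764; √1764 = 42.
q = (1444 − 42)/2 = 701, p = (1444 + 42)/2 = 743.
Check: 701 · 743 = 520843.

743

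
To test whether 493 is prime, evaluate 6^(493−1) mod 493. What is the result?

6^1 ≡ 6 (mod 493)
6^2 ≡ 6^2 = 36 ≡ 36 (mod 493)
6^4 ≡ 36^2 = 1296 ≡ 310 (mod 493)
6^8 ≡ 310^2 = 96100 ≡ 458 (mod 493)
6^16 ≡ 458^2 = 209764 ≡ 239 (mod 493)
6^32 ≡ 239^2 = 57121 ≡ 426 (mod 493)
6^64 ≡ 426^2 = 181476 ≡ 52 (mod 493)
6^128 ≡ 52^2 = 2704 ≡ 239 (mod 493)
6^256 ≡ 239^2 = 57121 ≡ 426 (mod 493)
492 = 256 + 128 + 64 + 32 + 8 + 4 in binary powers of 2.
So 6^492 ≡ 426 · 239 · 52 · 426 · 458 · 310 ≡ 268 (mod 493).
Since 268 ≠ 1, base 6 is a Fermat witness: 493 is composite.

268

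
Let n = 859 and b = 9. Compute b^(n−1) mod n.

1

9^1 ≡ 9 (mod 859)
9^2 ≡ 9^2 = 81 ≡ 81 (mod 859)
9^4 ≡ 81^2 = 6561 ≡ 548 (mod 859)
9^8 ≡ 548^2 = 300304 ≡ 513 (mod 859)
9^16 ≡ 513^2 = 263169 ≡ 315 (mod 859)
9^32 ≡ 315^2 = 99225 ≡ 440 (mod 859)
9^64 ≡ 440^2 = 193600 ≡ 325 (mod 859)
9^128 ≡ 325^2 = 105625 ≡ 827 (mod 859)
9^256 ≡ 827^2 = 683929 ≡ 165 (mod 859)
9^512 ≡ 165^2 = 27225 ≡ 596 (mod 859)
858 = 512 + 256 + 64 + 16 + 8 + 2 in binary powers of 2.
So 9^858 ≡ 596 · 165 · 325 · 315 · 513 · 81 ≡ 1 (mod 859).
Since the result is 1, base 9 gives no evidence that 859 is composite.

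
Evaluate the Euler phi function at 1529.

1380

Factor: 1529 = 11 · 139.
φ(1529) = (11−1) · (139−1) = 10 · 138 = 1380.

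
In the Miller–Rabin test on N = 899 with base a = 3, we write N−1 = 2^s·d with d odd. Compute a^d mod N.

899 − 1 = 898 = 2^1 · 449, so d = 449.
3^1 ≡ 3 (mod 899)
3^2 ≡ 3^2 = 9 ≡ 9 (mod 899)
3^4 ≡ 9^2 = 81 ≡ 81 (mod 899)
3^8 ≡ 81^2 = 6561 ≡ 268 (mod 899)
3^16 ≡ 268^2 = 71824 ≡ 803 (mod 899)
3^32 ≡ 803^2 = 644809 ≡ 226 (mod 899)
3^64 ≡ 226^2 = 51076 ≡ 732 (mod 899)
3^128 ≡ 732^2 = 535824 ≡ 20 (mod 899)
3^256 ≡ 20^2 = 400 ≡ 400 (mod 899)
449 = 256 + 128 + 64 + 1 in binary powers of 2.
So 3^449 ≡ 400 · 20 · 732 · 3 ≡ 641 (mod 899).
Squaring chain: 641; never reaches −1, so base 3 is a Miller–Rabin witness that 899 is composite.

641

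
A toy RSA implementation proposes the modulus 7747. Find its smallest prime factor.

7747 is odd.
Digit sum 25, not divisible by 3.
Ends in 7: not divisible by 5.
7: 7747 = 7·1106 + 5
11: 7747 = 11·704 + 3
13: 7747 = 13·595 + 12
17: 7747 = 17·455 + 12
19: 7747 = 19·407 + 14
23: 7747 = 23·336 + 19
29: 7747 = 29·267 + 4
31: 7747 = 31·249 + 28
37: 7747 = 37·209 + 14
41: 7747 = 41·188 + 39
43: 7747 = 43·180 + 7
47: 7747 = 47·164 + 39
53: 7747 = 53·146 + 9
59: 7747 = 59·131 + 18
61: 7747 = 61·127

61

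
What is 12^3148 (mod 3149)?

12^1 ≡ 12 (mod 3149)
12^2 ≡ 12^2 = 144 ≡ 144 (mod 3149)
12^4 ≡ 144^2 = 20736 ≡ 1842 (mod 3149)
12^8 ≡ 1842^2 = 3392964 ≡ 1491 (mod 3149)
12^16 ≡ 1491^2 = 2223081 ≡ 3036 (mod 3149)
12^32 ≡ 3036^2 = 9217296 ≡ 173 (mod 3149)
12^64 ≡ 173^2 = 29929 ≡ 1588 (mod 3149)
12^128 ≡ 1588^2 = 2521744 ≡ 2544 (mod 3149)
12^256 ≡ 2544^2 = 6471936 ≡ 741 (mod 3149)
12^512 ≡ 741^2 = 549081 ≡ 1155 (mod 3149)
12^1024 ≡ 1155^2 = 1334025 ≡ 1998 (mod 3149)
12^2048 ≡ 1998^2 = 3992004 ≡ 2221 (mod 3149)
3148 = 2048 + 1024 + 64 + 8 + 4 in binary powers of 2.
So 12^3148 ≡ 2221 · 1998 · 1588 · 1491 · 1842 ≡ 2179 (mod 3149).
Since 2179 ≠ 1, base 12 is a Fermat witness: 3149 is composite.

2179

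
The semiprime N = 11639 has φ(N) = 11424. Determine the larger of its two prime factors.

113

φ(n) = (p−1)(q−1) = n − (p+q) + 1, so p + q = 11639 − 11424 + 1 = 216.
p and q are the roots of t² − 216t + 11639 = 0.
Discriminant: 216² − 4·11639 = 46656 − 46556 = 100; √100 = 10.
q = (216 − 10)/2 = 103, p = (216 + 10)/2 = 113.
Check: 103 · 113 = 11639.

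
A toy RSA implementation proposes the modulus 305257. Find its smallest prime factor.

305257 is odd.
Digit sum 22, not divisible by 3.
Ends in 7: not divisible by 5.
7: 305257 = 7·43608 + 1
11: 305257 = 11·27750 + 7
13: 305257 = 13·23481 + 4
17: 305257 = 17·17956 + 5
19: 305257 = 19·16066 + 3
23: 305257 = 23·13272 + 1
29: 305257 = 29·10526 + 3
31: 305257 = 31·9847

31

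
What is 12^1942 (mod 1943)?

927

12^1 ≡ 12 (mod 1943)
12^2 ≡ 12^2 = 144 ≡ 144 (mod 1943)
12^4 ≡ 144^2 = 20736 ≡ 1306 (mod 1943)
12^8 ≡ 1306^2 = 1705636 ≡ 1625 (mod 1943)
12^16 ≡ 1625^2 = 2640625 ≡ 88 (mod 1943)
12^32 ≡ 88^2 = 7744 ≡ 1915 (mod 1943)
12^64 ≡ 1915^2 = 3667225 ≡ 784 (mod 1943)
12^128 ≡ 784^2 = 614656 ≡ 668 (mod 1943)
12^256 ≡ 668^2 = 446224 ≡ 1277 (mod 1943)
12^512 ≡ 1277^2 = 1630729 ≡ 552 (mod 1943)
12^1024 ≡ 552^2 = 304704 ≡ 1596 (mod 1943)
1942 = 1024 + 512 + 256 + 128 + 16 + 4 + 2 in binary powers of 2.
So 12^1942 ≡ 1596 · 552 · 1277 · 668 · 88 · 1306 · 144 ≡ 927 (mod 1943).
Since 927 ≠ 1, base 12 is a Fermat witness: 1943 is composite.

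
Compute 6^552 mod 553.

6^1 ≡ 6 (mod 553)
6^2 ≡ 6^2 = 36 ≡ 36 (mod 553)
6^4 ≡ 36^2 = 1296 ≡ 190 (mod 553)
6^8 ≡ 190^2 = 36100 ≡ 155 (mod 553)
6^16 ≡ 155^2 = 24025 ≡ 246 (mod 553)
6^32 ≡ 246^2 = 60516 ≡ 239 (mod 553)
6^64 ≡ 239^2 = 57121 ≡ 162 (mod 553)
6^128 ≡ 162^2 = 26244 ≡ 253 (mod 553)
6^256 ≡ 253^2 = 64009 ≡ 414 (mod 553)
6^512 ≡ 414^2 = 171396 ≡ 519 (mod 553)
552 = 512 + 32 + 8 in binary powers of 2.
So 6^552 ≡ 519 · 239 · 155 ≡ 204 (mod 553).
Since 204 ≠ 1, base 6 is a Fermat witness: 553 is composite.

204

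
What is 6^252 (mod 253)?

6^1 ≡ 6 (mod 253)
6^2 ≡ 6^2 = 36 ≡ 36 (mod 253)
6^4 ≡ 36^2 = 1296 ≡ 31 (mod 253)
6^8 ≡ 31^2 = 961 ≡ 202 (mod 253)
6^16 ≡ 202^2 = 40804 ≡ 71 (mod 253)
6^32 ≡ 71^2 = 5041 ≡ 234 (mod 253)
6^64 ≡ 234^2 = 54756 ≡ 108 (mod 253)
6^128 ≡ 108^2 = 11664 ≡ 26 (mod 253)
252 = 128 + 64 + 32 + 16 + 8 + 4 in binary powers of 2.
So 6^252 ≡ 26 · 108 · 234 · 71 · 202 · 31 ≡ 234 (mod 253).
Since 234 ≠ 1, base 6 is a Fermat witness: 253 is composite.

234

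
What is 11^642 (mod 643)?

11^1 ≡ 11 (mod 643)
11^2 ≡ 11^2 = 121 ≡ 121 (mod 643)
11^4 ≡ 121^2 = 14641 ≡ 495 (mod 643)
11^8 ≡ 495^2 = 245025 ≡ 42 (mod 643)
11^16 ≡ 42^2 = 1764 ≡ 478 (mod 643)
11^32 ≡ 478^2 = 228484 ≡ 219 (mod 643)
11^64 ≡ 219^2 = 47961 ≡ 379 (mod 643)
11^128 ≡ 379^2 = 143641 ≡ 252 (mod 643)
11^256 ≡ 252^2 = 63504 ≡ 490 (mod 643)
11^512 ≡ 490^2 = 240100 ≡ 261 (mod 643)
642 = 512 + 128 + 2 in binary powers of 2.
So 11^642 ≡ 261 · 252 · 121 ≡ 1 (mod 643).
Since the result is 1, base 11 gives no evidence that 643 is composite.

1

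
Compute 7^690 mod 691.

1

7^1 ≡ 7 (mod 691)
7^2 ≡ 7^2 = 49 ≡ 49 (mod 691)
7^4 ≡ 49^2 = 2401 ≡ 328 (mod 691)
7^8 ≡ 328^2 = 107584 ≡ 479 (mod 691)
7^16 ≡ 479^2 = 229441 ≡ 29 (mod 691)
7^32 ≡ 29^2 = 841 ≡ 150 (mod 691)
7^64 ≡ 150^2 = 22500 ≡ 388 (mod 691)
7^128 ≡ 388^2 = 150544 ≡ 597 (mod 691)
7^256 ≡ 597^2 = 356409 ≡ 544 (mod 691)
7^512 ≡ 544^2 = 295936 ≡ 188 (mod 691)
690 = 512 + 128 + 32 + 16 + 2 in binary powers of 2.
So 7^690 ≡ 188 · 597 · 150 · 29 · 49 ≡ 1 (mod 691).
Since the result is 1, base 7 gives no evidence that 691 is composite.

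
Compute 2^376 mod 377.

2^1 ≡ 2 (mod 377)
2^2 ≡ 2^2 = 4 ≡ 4 (mod 377)
2^4 ≡ 4^2 = 16 ≡ 16 (mod 377)
2^8 ≡ 16^2 = 256 ≡ 256 (mod 377)
2^16 ≡ 256^2 = 65536 ≡ 315 (mod 377)
2^32 ≡ 315^2 = 99225 ≡ 74 (mod 377)
2^64 ≡ 74^2 = 5476 ≡ 198 (mod 377)
2^128 ≡ 198^2 = 39204 ≡ 373 (mod 377)
2^256 ≡ 373^2 = 139129 ≡ 16 (mod 377)
376 = 256 + 64 + 32 + 16 + 8 in binary powers of 2.
So 2^376 ≡ 16 · 198 · 74 · 315 · 256 ≡ 94 (mod 377).
Since 94 ≠ 1, base 2 is a Fermat witness: 377 is composite.

94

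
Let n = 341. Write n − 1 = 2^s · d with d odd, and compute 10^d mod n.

341 − 1 = 340 = 2^2 · 85, so d = 85.
10^1 ≡ 10 (mod 341)
10^2 ≡ 10^2 = 100 ≡ 100 (mod 341)
10^4 ≡ 100^2 = 10000 ≡ 111 (mod 341)
10^8 ≡ 111^2 = 12321 ≡ 45 (mod 341)
10^16 ≡ 45^2 = 2025 ≡ 320 (mod 341)
10^32 ≡ 320^2 = 102400 ≡ 100 (mod 341)
10^64 ≡ 100^2 = 10000 ≡ 111 (mod 341)
85 = 64 + 16 + 4 + 1 in binary powers of 2.
So 10^85 ≡ 111 · 320 · 111 · 10 ≡ 98 (mod 341).
Squaring chain: 98 → 56; never reaches −1, so base 10 is a Miller–Rabin witness that 341 is composite.

98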